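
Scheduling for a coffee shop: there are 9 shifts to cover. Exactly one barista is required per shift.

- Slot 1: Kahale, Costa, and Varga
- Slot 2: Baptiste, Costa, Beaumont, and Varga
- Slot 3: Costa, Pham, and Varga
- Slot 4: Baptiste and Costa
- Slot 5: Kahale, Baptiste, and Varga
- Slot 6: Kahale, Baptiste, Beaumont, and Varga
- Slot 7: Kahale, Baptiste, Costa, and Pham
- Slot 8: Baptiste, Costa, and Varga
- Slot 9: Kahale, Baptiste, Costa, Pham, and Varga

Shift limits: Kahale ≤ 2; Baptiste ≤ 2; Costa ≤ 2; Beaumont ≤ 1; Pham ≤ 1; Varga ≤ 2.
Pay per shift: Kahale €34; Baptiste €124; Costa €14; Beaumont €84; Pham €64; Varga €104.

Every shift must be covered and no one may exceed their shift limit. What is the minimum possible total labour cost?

€576

Picking the cheapest available barista for each shift independently would cost €166, but that ignores the shift limits.
An optimal schedule: Slot 1→Costa, Slot 2→Beaumont, Slot 3→Pham, Slot 4→Costa, Slot 5→Kahale, Slot 6→Kahale, Slot 7→Baptiste, Slot 8→Varga, Slot 9→Varga.
Total: 14 + 84 + 64 + 14 + 34 + 34 + 124 + 104 + 104 = €576.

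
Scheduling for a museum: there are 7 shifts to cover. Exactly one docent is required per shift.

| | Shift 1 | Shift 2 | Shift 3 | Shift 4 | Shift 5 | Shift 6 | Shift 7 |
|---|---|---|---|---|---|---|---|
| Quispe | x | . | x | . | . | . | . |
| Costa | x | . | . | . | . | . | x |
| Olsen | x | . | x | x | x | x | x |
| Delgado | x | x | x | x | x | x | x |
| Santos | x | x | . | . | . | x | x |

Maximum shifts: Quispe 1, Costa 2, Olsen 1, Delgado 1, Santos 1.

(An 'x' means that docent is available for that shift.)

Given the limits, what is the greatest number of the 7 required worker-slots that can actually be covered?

6

Total capacity across all docents is 1+2+1+1+1 = 6, and 7 slots are needed, so at most 6 can be filled.
An assignment achieving 6: Shift 1→Costa, Shift 2→Delgado, Shift 3→Quispe, Shift 4→Olsen, Shift 6→Santos, Shift 7→Costa.
Loads: Quispe 1/1, Costa 2/2, Olsen 1/1, Delgado 1/1, Santos 1/1.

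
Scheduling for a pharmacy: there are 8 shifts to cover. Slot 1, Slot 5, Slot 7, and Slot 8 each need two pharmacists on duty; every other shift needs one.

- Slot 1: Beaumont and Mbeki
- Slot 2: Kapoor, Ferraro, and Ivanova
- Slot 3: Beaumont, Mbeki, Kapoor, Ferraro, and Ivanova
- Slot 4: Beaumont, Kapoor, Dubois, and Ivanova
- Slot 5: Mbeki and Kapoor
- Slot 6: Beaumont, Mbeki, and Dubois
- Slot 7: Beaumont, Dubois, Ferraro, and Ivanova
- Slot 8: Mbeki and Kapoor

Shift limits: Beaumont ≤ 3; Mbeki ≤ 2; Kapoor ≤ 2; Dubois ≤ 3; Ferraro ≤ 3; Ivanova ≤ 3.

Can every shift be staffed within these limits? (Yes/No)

Total capacity is 16 and 12 slots are needed, so capacity alone doesn't rule it out.
Shifts {Slot 1, Slot 5, Slot 8} need 6 worker-slots in total, but the pharmacists available for any of those shifts (Beaumont, Mbeki, and Kapoor) can supply at most 5 among them. So no valid schedule exists.

No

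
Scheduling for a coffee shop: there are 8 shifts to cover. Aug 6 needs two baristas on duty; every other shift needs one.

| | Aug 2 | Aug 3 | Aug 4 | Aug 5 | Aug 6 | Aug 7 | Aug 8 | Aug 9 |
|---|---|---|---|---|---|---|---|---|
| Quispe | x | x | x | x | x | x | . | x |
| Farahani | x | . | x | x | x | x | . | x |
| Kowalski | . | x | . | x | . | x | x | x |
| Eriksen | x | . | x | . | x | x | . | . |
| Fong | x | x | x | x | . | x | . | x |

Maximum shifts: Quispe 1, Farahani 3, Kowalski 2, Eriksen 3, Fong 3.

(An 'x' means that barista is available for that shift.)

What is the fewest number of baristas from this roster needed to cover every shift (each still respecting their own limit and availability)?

9 slots to fill and no one can take more than 3, so at least ⌈9/3⌉ = 3 baristas are needed.
No set of 3 baristas can cover every shift (each such set leaves at least one shift with no one available or exceeds a cap).
Quispe, Farahani, Kowalski, and Eriksen alone can cover everything: Aug 2→Farahani, Aug 3→Quispe, Aug 4→Eriksen, Aug 5→Farahani, Aug 6→Farahani+Eriksen, Aug 7→Eriksen, Aug 8→Kowalski, Aug 9→Kowalski.

4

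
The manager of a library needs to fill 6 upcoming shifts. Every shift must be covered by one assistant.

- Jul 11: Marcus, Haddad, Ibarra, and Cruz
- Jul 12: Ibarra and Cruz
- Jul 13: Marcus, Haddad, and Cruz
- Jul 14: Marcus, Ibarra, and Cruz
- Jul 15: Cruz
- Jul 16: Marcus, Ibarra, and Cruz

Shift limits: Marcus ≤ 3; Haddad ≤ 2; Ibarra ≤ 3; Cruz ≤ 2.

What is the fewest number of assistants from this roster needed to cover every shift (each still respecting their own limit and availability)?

3

6 slots to fill and no one can take more than 3, so at least ⌈6/3⌉ = 2 assistants are needed.
No set of 2 assistants can cover every shift (each such set leaves at least one shift with no one available or exceeds a cap).
Marcus, Haddad, and Cruz alone can cover everything: Jul 11→Marcus, Jul 12→Cruz, Jul 13→Haddad, Jul 14→Marcus, Jul 15→Cruz, Jul 16→Marcus.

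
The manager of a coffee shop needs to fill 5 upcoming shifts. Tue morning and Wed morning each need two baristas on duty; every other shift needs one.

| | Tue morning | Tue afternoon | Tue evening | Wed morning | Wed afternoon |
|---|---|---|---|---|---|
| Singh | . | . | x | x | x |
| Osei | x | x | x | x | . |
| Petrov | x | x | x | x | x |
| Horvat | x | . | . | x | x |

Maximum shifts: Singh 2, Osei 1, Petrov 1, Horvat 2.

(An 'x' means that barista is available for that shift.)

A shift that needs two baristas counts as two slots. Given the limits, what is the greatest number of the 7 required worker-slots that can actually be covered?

6

Total capacity across all baristas is 2+1+1+2 = 6, and 7 slots are needed, so at most 6 can be filled.
An assignment achieving 6: Tue morning→Petrov+Horvat, Tue afternoon→Osei, Tue evening→Singh, Wed morning→Horvat, Wed afternoon→Singh.
Loads: Singh 2/2, Osei 1/1, Petrov 1/1, Horvat 2/2.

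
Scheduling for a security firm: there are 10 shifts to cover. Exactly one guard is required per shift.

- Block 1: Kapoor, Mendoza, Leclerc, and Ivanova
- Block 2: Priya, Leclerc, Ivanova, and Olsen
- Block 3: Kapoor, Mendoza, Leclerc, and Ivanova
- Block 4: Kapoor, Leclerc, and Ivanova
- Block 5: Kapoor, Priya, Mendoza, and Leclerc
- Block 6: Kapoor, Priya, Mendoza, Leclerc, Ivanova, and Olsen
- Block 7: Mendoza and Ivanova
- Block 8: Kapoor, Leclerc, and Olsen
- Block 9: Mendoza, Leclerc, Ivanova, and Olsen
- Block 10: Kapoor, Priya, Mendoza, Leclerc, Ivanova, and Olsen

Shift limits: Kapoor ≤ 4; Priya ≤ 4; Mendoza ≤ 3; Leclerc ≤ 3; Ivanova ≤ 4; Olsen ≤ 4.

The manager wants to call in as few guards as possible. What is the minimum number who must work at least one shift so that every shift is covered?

3

10 slots to fill and no one can take more than 4, so at least ⌈10/4⌉ = 3 guards are needed.
Kapoor, Priya, and Mendoza alone can cover everything: Block 1→Kapoor, Block 2→Priya, Block 3→Kapoor, Block 4→Kapoor, Block 5→Priya, Block 6→Priya, Block 7→Mendoza, Block 8→Kapoor, Block 9→Mendoza, Block 10→Priya.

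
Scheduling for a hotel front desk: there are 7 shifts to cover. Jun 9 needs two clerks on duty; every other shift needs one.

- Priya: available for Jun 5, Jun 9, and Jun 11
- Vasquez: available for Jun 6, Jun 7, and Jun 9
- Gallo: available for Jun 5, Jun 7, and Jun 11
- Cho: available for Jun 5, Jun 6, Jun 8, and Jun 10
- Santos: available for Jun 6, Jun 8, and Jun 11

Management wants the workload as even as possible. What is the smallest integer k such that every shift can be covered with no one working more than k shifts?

With 5 clerks and 8 worker-slots to fill, someone must work at least ⌈8/5⌉ = 2 shifts, so k ≥ 2.
k = 2 works: Jun 5→Priya, Jun 6→Santos, Jun 7→Vasquez, Jun 8→Cho, Jun 9→Priya+Vasquez, Jun 10→Cho, Jun 11→Gallo.
Loads: Priya 2, Vasquez 2, Gallo 1, Cho 2, Santos 1 — all ≤ 2.

2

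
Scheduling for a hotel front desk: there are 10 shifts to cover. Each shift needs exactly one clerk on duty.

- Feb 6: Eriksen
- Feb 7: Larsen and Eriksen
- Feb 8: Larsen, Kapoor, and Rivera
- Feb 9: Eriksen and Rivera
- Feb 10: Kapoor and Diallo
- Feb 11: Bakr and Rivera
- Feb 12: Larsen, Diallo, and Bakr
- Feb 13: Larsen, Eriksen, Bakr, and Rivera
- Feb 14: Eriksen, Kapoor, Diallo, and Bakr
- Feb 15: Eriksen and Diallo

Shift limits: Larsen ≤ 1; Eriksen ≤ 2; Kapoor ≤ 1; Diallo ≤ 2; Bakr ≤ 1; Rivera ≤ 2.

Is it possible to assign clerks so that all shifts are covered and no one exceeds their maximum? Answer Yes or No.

Total capacity is 1+2+1+2+1+2 = 9 but 10 worker-slots are needed — infeasible.

No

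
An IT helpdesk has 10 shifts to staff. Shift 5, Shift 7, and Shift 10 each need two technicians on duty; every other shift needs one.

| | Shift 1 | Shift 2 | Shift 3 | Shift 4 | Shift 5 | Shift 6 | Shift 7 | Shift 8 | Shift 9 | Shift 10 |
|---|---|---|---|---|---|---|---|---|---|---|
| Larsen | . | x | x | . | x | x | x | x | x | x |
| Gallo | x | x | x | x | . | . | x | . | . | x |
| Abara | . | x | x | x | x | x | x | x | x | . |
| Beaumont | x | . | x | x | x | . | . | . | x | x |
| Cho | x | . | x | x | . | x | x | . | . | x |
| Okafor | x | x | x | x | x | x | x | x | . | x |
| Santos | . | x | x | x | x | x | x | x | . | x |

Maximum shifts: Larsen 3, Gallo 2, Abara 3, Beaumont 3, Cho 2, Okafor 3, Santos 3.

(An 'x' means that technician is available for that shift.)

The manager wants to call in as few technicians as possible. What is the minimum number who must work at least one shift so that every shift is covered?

13 slots to fill and no one can take more than 3, so at least ⌈13/3⌉ = 5 technicians are needed.
Larsen, Gallo, Abara, Beaumont, and Cho alone can cover everything: Shift 1→Gallo, Shift 2→Larsen, Shift 3→Beaumont, Shift 4→Beaumont, Shift 5→Larsen+Abara, Shift 6→Abara, Shift 7→Gallo+Cho, Shift 8→Larsen, Shift 9→Abara, Shift 10→Beaumont+Cho.

5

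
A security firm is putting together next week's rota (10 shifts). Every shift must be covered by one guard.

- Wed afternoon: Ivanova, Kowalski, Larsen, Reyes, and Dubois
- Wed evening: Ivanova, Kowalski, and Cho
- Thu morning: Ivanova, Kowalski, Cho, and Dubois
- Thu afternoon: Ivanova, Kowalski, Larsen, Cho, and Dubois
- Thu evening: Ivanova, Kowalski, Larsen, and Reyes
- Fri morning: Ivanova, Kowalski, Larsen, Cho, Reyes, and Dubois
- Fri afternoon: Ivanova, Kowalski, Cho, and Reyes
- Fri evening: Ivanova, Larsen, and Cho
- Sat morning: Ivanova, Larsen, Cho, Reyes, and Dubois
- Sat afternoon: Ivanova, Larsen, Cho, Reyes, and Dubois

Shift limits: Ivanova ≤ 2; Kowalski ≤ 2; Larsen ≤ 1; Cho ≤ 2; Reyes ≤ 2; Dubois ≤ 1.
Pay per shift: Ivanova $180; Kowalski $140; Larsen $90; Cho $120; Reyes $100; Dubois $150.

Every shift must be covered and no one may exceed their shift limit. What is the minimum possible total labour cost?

$1320

Picking the cheapest available guard for each shift independently would cost $970, but that ignores the shift limits.
An optimal schedule: Wed afternoon→Larsen, Wed evening→Ivanova, Thu morning→Kowalski, Thu afternoon→Cho, Thu evening→Kowalski, Fri morning→Dubois, Fri afternoon→Cho, Fri evening→Ivanova, Sat morning→Reyes, Sat afternoon→Reyes.
Total: 90 + 180 + 140 + 120 + 140 + 150 + 120 + 180 + 100 + 100 = $1320.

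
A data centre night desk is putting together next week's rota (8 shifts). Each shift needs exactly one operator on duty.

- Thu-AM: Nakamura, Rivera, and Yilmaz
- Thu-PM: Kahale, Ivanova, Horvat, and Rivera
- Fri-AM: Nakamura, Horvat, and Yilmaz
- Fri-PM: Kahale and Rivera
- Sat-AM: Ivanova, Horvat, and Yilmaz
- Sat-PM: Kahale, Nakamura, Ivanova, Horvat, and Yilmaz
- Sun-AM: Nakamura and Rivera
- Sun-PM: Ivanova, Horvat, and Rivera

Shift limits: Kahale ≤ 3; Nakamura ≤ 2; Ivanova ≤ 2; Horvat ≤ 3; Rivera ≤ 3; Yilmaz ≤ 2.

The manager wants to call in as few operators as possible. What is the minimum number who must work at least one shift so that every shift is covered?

8 slots to fill and no one can take more than 3, so at least ⌈8/3⌉ = 3 operators are needed.
Kahale, Nakamura, and Horvat alone can cover everything: Thu-AM→Nakamura, Thu-PM→Kahale, Fri-AM→Horvat, Fri-PM→Kahale, Sat-AM→Horvat, Sat-PM→Kahale, Sun-AM→Nakamura, Sun-PM→Horvat.

3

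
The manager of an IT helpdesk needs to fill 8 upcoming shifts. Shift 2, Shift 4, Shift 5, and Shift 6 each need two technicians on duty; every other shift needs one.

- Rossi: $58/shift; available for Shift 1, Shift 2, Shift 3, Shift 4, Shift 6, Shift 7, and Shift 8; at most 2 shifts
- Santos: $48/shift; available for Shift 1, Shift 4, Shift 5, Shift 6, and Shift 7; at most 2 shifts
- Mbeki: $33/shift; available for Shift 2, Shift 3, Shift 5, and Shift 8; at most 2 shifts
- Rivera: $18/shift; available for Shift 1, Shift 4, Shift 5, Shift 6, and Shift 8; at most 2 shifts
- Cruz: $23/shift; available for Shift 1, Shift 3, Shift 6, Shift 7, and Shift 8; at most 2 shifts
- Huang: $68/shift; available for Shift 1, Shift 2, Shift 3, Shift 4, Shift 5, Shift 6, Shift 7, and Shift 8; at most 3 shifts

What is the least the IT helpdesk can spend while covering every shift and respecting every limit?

$496

Picking the cheapest available technician for each shift independently would cost $331, but that ignores the shift limits.
An optimal schedule: Shift 1→Rivera, Shift 2→Mbeki+Rossi, Shift 3→Cruz, Shift 4→Santos+Rossi, Shift 5→Mbeki+Huang, Shift 6→Santos+Huang, Shift 7→Cruz, Shift 8→Rivera.
Total: 18 + 33 + 58 + 23 + 48 + 58 + 33 + 68 + 48 + 68 + 23 + 18 = $496.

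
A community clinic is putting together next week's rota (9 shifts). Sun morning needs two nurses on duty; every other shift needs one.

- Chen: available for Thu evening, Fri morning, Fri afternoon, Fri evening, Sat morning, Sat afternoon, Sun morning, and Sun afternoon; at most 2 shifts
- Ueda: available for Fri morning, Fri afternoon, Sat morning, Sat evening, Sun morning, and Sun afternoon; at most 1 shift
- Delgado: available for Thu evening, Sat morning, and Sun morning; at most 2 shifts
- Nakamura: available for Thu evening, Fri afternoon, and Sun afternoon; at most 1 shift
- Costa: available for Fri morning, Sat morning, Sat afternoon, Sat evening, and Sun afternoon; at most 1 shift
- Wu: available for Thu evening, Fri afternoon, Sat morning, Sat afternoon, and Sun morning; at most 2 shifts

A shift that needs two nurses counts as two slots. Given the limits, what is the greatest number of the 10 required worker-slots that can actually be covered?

Total capacity across all nurses is 2+1+2+1+1+2 = 9, and 10 slots are needed, so at most 9 can be filled.
An assignment achieving 9: Thu evening→Delgado, Fri morning→Chen, Fri afternoon→Nakamura, Fri evening→Chen, Sat morning→Wu, Sat afternoon→Costa, Sat evening→Ueda, Sun morning→Delgado+Wu.
Loads: Chen 2/2, Ueda 1/1, Delgado 2/2, Nakamura 1/1, Costa 1/1, Wu 2/2.

9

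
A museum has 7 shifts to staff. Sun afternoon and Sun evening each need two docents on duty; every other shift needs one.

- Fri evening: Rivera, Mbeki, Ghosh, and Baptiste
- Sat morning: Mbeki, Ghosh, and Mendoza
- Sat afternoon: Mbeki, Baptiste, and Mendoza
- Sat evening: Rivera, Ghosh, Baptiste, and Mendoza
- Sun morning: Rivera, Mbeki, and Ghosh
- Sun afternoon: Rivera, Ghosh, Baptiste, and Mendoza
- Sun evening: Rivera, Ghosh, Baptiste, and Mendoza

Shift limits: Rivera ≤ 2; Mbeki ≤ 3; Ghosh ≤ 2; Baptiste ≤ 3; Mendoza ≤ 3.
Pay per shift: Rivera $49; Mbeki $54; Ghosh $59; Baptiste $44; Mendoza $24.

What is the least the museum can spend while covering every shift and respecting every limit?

$356

Picking the cheapest available docent for each shift independently would cost $301, but that ignores the shift limits.
An optimal schedule: Fri evening→Mbeki, Sat morning→Mendoza, Sat afternoon→Mendoza, Sat evening→Baptiste, Sun morning→Rivera, Sun afternoon→Mendoza+Baptiste, Sun evening→Baptiste+Rivera.
Total: 54 + 24 + 24 + 44 + 49 + 24 + 44 + 44 + 49 = $356.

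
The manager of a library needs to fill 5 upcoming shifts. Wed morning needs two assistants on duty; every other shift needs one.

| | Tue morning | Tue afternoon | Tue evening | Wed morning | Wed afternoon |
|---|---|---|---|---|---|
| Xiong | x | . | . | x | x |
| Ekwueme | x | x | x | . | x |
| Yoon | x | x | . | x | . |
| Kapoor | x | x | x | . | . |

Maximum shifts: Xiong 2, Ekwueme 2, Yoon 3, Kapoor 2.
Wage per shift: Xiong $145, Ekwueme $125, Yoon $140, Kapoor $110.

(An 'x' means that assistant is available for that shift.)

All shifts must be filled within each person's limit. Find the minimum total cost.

Wed morning can only be covered by Xiong and Yoon, so that assignment is forced.
Picking the cheapest available assistant for each shift independently would cost $740, but that ignores the shift limits.
An optimal schedule: Tue morning→Ekwueme, Tue afternoon→Kapoor, Tue evening→Kapoor, Wed morning→Yoon+Xiong, Wed afternoon→Ekwueme.
Total: 125 + 110 + 110 + 140 + 145 + 125 = $755.

$755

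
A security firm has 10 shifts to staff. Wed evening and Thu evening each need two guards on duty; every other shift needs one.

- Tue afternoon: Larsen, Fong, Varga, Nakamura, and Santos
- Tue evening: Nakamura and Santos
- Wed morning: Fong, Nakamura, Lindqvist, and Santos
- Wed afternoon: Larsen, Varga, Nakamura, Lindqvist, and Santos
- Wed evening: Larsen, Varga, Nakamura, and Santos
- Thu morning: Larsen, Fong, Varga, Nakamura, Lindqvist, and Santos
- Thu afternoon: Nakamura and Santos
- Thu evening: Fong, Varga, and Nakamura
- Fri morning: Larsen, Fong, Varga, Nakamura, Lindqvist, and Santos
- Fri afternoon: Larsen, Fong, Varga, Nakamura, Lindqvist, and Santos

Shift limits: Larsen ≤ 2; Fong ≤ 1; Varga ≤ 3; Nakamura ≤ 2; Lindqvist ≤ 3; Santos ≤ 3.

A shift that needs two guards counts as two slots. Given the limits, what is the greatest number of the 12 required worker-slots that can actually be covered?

Total capacity across all guards is 2+1+3+2+3+3 = 14, and 12 slots are needed, so at most 12 can be filled.
An assignment achieving 12: Tue afternoon→Larsen, Tue evening→Nakamura, Wed morning→Lindqvist, Wed afternoon→Varga, Wed evening→Larsen+Varga, Thu morning→Lindqvist, Thu afternoon→Nakamura, Thu evening→Fong+Varga, Fri morning→Lindqvist, Fri afternoon→Santos.
Loads: Larsen 2/2, Fong 1/1, Varga 3/3, Nakamura 2/2, Lindqvist 3/3, Santos 1/3.

12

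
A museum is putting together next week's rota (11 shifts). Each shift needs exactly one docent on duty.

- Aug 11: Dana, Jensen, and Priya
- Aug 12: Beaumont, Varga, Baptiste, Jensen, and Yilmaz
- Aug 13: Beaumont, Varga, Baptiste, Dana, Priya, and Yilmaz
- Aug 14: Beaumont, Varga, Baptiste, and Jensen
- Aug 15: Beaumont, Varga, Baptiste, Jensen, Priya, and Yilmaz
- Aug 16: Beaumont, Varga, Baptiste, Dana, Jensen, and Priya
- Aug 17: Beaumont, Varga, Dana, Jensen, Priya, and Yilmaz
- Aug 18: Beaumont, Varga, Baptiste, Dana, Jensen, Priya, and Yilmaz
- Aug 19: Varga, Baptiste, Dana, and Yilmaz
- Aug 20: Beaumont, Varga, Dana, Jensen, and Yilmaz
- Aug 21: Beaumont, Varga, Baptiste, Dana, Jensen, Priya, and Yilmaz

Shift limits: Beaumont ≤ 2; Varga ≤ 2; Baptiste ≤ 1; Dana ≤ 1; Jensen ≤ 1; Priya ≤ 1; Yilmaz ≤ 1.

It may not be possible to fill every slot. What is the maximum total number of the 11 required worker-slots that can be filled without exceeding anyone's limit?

Total capacity across all docents is 2+2+1+1+1+1+1 = 9, and 11 slots are needed, so at most 9 can be filled.
An assignment achieving 9: Aug 11→Dana, Aug 12→Beaumont, Aug 13→Baptiste, Aug 14→Beaumont, Aug 15→Jensen, Aug 16→Priya, Aug 17→Yilmaz, Aug 19→Varga, Aug 20→Varga.
Loads: Beaumont 2/2, Varga 2/2, Baptiste 1/1, Dana 1/1, Jensen 1/1, Priya 1/1, Yilmaz 1/1.

9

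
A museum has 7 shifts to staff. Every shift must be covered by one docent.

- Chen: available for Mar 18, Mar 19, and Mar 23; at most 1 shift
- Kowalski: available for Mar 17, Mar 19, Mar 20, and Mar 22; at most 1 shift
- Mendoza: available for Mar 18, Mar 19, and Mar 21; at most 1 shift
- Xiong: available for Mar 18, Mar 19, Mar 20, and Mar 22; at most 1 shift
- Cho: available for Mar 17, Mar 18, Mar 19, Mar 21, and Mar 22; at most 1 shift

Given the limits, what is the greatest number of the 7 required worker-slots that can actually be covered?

Total capacity across all docents is 1+1+1+1+1 = 5, and 7 slots are needed, so at most 5 can be filled.
An assignment achieving 5: Mar 17→Kowalski, Mar 20→Xiong, Mar 21→Mendoza, Mar 22→Cho, Mar 23→Chen.
Loads: Chen 1/1, Kowalski 1/1, Mendoza 1/1, Xiong 1/1, Cho 1/1.

5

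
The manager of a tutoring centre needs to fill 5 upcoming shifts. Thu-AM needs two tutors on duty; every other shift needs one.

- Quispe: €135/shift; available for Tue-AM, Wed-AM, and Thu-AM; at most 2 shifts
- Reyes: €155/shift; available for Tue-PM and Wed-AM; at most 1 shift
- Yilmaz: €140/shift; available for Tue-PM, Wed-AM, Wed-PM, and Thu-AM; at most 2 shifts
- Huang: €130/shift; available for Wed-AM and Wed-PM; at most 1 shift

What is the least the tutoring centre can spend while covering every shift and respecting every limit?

Tue-AM can only be covered by Quispe, so that assignment is forced.
Thu-AM can only be covered by Quispe and Yilmaz, so that assignment is forced.
Picking the cheapest available tutor for each shift independently would cost €810, but that ignores the shift limits.
An optimal schedule: Tue-AM→Quispe, Tue-PM→Reyes, Wed-AM→Huang, Wed-PM→Yilmaz, Thu-AM→Quispe+Yilmaz.
Total: 135 + 155 + 130 + 140 + 135 + 140 = €835.

€835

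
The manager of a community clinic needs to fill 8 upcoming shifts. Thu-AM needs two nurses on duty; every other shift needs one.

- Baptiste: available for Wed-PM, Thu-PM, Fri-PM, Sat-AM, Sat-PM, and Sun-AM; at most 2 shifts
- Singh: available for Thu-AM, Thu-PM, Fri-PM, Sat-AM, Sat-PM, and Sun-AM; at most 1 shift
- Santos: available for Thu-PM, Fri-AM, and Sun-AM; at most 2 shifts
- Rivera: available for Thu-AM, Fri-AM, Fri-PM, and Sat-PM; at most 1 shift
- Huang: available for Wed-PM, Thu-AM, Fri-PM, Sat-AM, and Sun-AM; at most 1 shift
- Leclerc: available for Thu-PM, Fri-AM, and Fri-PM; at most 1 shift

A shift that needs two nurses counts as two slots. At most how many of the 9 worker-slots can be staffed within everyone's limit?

Total capacity across all nurses is 2+1+2+1+1+1 = 8, and 9 slots are needed, so at most 8 can be filled.
An assignment achieving 8: Wed-PM→Baptiste, Thu-AM→Singh+Rivera, Thu-PM→Santos, Fri-AM→Santos, Fri-PM→Leclerc, Sat-AM→Baptiste, Sun-AM→Huang.
Loads: Baptiste 2/2, Singh 1/1, Santos 2/2, Rivera 1/1, Huang 1/1, Leclerc 1/1.

8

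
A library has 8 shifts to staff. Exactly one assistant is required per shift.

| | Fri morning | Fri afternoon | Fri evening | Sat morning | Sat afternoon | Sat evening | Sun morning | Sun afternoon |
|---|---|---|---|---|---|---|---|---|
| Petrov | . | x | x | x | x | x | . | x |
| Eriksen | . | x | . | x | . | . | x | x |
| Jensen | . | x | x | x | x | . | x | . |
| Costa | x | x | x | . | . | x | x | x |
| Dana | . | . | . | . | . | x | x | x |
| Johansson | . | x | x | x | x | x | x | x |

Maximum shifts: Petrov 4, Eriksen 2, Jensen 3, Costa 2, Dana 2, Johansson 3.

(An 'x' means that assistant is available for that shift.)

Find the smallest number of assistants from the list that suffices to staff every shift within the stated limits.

3

8 slots to fill and no one can take more than 4, so at least ⌈8/4⌉ = 2 assistants are needed.
Any 2 assistants together have capacity at most 4+3 = 7 < 8 slots, so 2 can never suffice.
Petrov, Eriksen, and Costa alone can cover everything: Fri morning→Costa, Fri afternoon→Eriksen, Fri evening→Petrov, Sat morning→Petrov, Sat afternoon→Petrov, Sat evening→Petrov, Sun morning→Eriksen, Sun afternoon→Costa.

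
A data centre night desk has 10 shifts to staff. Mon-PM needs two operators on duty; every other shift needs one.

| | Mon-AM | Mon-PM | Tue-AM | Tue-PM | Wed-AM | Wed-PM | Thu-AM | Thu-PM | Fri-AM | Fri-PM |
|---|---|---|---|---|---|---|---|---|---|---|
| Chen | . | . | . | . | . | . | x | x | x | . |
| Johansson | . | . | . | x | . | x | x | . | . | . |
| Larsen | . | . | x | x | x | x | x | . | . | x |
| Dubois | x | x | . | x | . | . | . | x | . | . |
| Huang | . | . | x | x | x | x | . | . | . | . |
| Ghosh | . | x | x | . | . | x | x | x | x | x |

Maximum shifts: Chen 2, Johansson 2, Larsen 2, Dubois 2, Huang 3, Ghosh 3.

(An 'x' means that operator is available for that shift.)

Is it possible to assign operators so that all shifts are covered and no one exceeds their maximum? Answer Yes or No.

Mon-AM can only be covered by Dubois, so that assignment is forced.
Mon-PM can only be covered by Dubois and Ghosh, so that assignment is forced.
One valid schedule: Mon-AM→Dubois, Mon-PM→Dubois+Ghosh, Tue-AM→Huang, Tue-PM→Johansson, Wed-AM→Larsen, Wed-PM→Johansson, Thu-AM→Ghosh, Thu-PM→Chen, Fri-AM→Chen, Fri-PM→Larsen.
Loads: Chen 2/2, Johansson 2/2, Larsen 2/2, Dubois 2/2, Huang 1/3, Ghosh 2/3 — all within limits.

Yes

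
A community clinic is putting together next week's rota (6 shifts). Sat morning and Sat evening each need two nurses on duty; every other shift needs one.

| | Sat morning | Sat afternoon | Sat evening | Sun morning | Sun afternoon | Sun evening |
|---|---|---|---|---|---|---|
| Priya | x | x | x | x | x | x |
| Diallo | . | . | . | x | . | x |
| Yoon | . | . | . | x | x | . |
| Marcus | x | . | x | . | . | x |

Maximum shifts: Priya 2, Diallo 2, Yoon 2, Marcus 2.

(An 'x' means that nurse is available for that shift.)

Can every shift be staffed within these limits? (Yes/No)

No

Total capacity is 8 and 8 slots are needed, so capacity alone doesn't rule it out.
Shifts {Sat morning, Sat afternoon, Sat evening} need 5 worker-slots in total, but the nurses available for any of those shifts (Priya and Marcus) can supply at most 4 among them. So no valid schedule exists.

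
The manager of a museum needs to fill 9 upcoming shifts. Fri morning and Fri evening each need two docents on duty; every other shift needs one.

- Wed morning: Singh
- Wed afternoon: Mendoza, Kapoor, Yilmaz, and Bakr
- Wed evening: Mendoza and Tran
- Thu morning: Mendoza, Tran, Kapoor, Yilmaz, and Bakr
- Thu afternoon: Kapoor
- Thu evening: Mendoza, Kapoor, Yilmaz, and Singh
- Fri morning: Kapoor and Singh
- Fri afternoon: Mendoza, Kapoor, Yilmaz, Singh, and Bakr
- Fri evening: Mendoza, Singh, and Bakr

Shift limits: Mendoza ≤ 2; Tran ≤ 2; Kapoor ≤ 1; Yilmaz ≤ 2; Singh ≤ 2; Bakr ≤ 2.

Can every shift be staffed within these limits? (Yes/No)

Total capacity is 11 and 11 slots are needed, so capacity alone doesn't rule it out.
Shifts {Thu afternoon, Fri morning} need 3 worker-slots in total, but the docents available for any of those shifts (Kapoor and Singh) can supply at most 2 among them. So no valid schedule exists.

No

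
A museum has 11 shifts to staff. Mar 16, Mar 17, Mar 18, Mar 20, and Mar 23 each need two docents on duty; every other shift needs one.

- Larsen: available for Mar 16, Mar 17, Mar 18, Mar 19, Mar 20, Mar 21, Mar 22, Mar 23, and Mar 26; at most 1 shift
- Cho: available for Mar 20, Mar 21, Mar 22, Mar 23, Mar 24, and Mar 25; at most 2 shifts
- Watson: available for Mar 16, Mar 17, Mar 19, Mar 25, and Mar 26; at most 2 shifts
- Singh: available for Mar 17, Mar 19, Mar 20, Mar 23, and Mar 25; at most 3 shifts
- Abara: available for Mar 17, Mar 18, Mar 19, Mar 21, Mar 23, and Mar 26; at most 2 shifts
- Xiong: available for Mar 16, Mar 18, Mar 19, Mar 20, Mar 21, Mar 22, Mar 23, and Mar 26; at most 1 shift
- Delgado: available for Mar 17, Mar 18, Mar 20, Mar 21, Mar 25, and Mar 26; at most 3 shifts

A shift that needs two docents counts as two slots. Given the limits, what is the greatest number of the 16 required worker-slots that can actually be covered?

Total capacity across all docents is 1+2+2+3+2+1+3 = 14, and 16 slots are needed, so at most 14 can be filled.
An assignment achieving 14: Mar 16→Larsen+Watson, Mar 17→Singh+Abara, Mar 18→Abara+Xiong, Mar 19→Singh, Mar 20→Singh+Delgado, Mar 21→Delgado, Mar 22→Cho, Mar 24→Cho, Mar 25→Watson, Mar 26→Delgado.
Loads: Larsen 1/1, Cho 2/2, Watson 2/2, Singh 3/3, Abara 2/2, Xiong 1/1, Delgado 3/3.

14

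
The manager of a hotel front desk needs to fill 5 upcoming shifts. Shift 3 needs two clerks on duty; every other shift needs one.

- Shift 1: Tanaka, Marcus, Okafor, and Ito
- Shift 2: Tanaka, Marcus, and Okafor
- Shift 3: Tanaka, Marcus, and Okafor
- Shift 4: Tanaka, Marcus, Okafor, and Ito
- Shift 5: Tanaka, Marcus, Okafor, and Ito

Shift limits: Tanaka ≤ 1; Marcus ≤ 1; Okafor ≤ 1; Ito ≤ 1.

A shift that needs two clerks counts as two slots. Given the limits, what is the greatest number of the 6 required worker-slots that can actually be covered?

4

Total capacity across all clerks is 1+1+1+1 = 4, and 6 slots are needed, so at most 4 can be filled.
An assignment achieving 4: Shift 1→Ito, Shift 2→Tanaka, Shift 3→Marcus+Okafor.
Loads: Tanaka 1/1, Marcus 1/1, Okafor 1/1, Ito 1/1.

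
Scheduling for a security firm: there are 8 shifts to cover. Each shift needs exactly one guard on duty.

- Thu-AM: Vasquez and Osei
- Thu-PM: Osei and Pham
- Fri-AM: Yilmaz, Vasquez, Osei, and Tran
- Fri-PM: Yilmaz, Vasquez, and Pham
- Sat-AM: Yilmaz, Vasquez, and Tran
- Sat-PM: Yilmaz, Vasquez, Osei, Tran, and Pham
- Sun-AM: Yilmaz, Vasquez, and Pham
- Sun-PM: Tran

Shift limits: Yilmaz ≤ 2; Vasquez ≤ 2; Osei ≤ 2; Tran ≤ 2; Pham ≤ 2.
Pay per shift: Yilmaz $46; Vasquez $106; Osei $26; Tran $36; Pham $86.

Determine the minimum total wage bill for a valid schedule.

$388

Sun-PM can only be covered by Tran, so that assignment is forced.
Picking the cheapest available guard for each shift independently would cost $268, but that ignores the shift limits.
An optimal schedule: Thu-AM→Osei, Thu-PM→Osei, Fri-AM→Yilmaz, Fri-PM→Yilmaz, Sat-AM→Tran, Sat-PM→Pham, Sun-AM→Pham, Sun-PM→Tran.
Total: 26 + 26 + 46 + 46 + 36 + 86 + 86 + 36 = $388.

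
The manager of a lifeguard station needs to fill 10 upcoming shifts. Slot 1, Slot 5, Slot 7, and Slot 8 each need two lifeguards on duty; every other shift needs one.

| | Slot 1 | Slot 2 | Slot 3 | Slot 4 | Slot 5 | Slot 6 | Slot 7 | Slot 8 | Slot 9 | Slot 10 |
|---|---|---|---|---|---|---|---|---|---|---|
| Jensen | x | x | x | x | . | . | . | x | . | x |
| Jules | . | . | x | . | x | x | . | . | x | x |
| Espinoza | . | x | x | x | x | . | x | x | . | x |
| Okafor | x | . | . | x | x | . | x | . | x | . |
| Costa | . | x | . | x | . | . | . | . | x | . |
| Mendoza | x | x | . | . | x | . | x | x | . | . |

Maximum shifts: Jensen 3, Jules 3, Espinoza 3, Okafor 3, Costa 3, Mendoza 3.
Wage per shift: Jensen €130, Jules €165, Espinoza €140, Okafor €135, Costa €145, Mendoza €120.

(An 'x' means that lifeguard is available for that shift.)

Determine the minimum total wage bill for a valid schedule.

€1885

Slot 6 can only be covered by Jules, so that assignment is forced.
Picking the cheapest available lifeguard for each shift independently would cost €1820, but that ignores the shift limits.
An optimal schedule: Slot 1→Mendoza+Jensen, Slot 2→Espinoza, Slot 3→Jensen, Slot 4→Costa, Slot 5→Okafor+Espinoza, Slot 6→Jules, Slot 7→Mendoza+Okafor, Slot 8→Mendoza+Jensen, Slot 9→Okafor, Slot 10→Espinoza.
Total: 120 + 130 + 140 + 130 + 145 + 135 + 140 + 165 + 120 + 135 + 120 + 130 + 135 + 140 = €1885.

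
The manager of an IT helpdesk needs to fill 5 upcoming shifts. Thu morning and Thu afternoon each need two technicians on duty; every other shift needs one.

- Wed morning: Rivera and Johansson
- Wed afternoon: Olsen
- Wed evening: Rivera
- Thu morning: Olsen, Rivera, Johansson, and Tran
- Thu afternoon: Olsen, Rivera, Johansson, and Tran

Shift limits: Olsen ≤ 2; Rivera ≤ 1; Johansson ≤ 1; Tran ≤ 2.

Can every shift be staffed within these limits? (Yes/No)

No

Shifts {Wed morning, Wed afternoon, Wed evening, Thu morning, Thu afternoon} need 7 worker-slots in total, but the technicians available for any of those shifts (Olsen, Rivera, Johansson, and Tran) can supply at most 6 among them. So no valid schedule exists.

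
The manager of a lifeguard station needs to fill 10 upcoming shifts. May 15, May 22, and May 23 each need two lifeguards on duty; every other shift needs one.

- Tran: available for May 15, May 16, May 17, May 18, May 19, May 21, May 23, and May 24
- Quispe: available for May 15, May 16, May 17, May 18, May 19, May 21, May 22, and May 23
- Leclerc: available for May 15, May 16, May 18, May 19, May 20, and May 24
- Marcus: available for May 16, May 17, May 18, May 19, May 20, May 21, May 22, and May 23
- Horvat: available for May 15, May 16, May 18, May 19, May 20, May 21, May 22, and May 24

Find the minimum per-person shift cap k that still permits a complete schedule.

With 5 lifeguards and 13 worker-slots to fill, someone must work at least ⌈13/5⌉ = 3 shifts, so k ≥ 3.
k = 3 works: May 15→Leclerc+Horvat, May 16→Leclerc, May 17→Tran, May 18→Marcus, May 19→Marcus, May 20→Leclerc, May 21→Quispe, May 22→Quispe+Marcus, May 23→Tran+Quispe, May 24→Tran.
Loads: Tran 3, Quispe 3, Leclerc 3, Marcus 3, Horvat 1 — all ≤ 3.

3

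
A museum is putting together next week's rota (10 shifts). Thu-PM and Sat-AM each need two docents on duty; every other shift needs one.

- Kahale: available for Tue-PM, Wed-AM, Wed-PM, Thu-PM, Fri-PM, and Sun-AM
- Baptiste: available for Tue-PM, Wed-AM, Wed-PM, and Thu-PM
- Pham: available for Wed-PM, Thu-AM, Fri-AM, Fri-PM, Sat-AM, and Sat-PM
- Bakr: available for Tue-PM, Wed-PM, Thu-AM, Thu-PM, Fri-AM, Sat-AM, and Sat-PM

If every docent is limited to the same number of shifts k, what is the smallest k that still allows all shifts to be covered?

With 4 docents and 12 worker-slots to fill, someone must work at least ⌈12/4⌉ = 3 shifts, so k ≥ 3.
k = 3 works: Tue-PM→Baptiste, Wed-AM→Kahale, Wed-PM→Baptiste, Thu-AM→Pham, Thu-PM→Baptiste+Bakr, Fri-AM→Pham, Fri-PM→Kahale, Sat-AM→Pham+Bakr, Sat-PM→Bakr, Sun-AM→Kahale.
Loads: Kahale 3, Baptiste 3, Pham 3, Bakr 3 — all ≤ 3.

3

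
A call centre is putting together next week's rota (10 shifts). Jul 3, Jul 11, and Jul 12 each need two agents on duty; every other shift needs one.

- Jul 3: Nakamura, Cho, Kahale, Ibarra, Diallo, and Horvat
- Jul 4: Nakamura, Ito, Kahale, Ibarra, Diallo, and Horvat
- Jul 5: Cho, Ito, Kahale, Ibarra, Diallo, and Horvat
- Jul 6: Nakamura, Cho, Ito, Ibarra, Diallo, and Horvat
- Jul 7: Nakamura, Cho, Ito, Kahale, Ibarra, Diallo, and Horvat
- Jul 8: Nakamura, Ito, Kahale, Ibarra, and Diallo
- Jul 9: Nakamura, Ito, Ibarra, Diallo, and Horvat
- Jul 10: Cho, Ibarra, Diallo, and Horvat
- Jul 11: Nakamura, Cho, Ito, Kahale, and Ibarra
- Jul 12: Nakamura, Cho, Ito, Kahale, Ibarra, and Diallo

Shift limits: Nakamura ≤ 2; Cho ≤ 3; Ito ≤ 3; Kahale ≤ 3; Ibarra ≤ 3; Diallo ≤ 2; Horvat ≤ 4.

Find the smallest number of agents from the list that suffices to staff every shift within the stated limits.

4

13 slots to fill and no one can take more than 4, so at least ⌈13/4⌉ = 4 agents are needed.
Cho, Ito, Kahale, and Horvat alone can cover everything: Jul 3→Cho+Kahale, Jul 4→Horvat, Jul 5→Horvat, Jul 6→Horvat, Jul 7→Horvat, Jul 8→Ito, Jul 9→Ito, Jul 10→Cho, Jul 11→Cho+Kahale, Jul 12→Ito+Kahale.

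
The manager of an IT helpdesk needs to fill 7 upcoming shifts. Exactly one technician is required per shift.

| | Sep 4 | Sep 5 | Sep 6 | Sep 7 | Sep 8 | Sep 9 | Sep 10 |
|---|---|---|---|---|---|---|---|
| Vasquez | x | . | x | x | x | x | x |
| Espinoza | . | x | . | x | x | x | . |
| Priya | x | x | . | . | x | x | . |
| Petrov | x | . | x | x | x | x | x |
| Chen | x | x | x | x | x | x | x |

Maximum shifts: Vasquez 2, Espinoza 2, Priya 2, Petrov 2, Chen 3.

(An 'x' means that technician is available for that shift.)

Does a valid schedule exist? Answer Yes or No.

One valid schedule: Sep 4→Priya, Sep 5→Espinoza, Sep 6→Vasquez, Sep 7→Espinoza, Sep 8→Priya, Sep 9→Petrov, Sep 10→Vasquez.
Loads: Vasquez 2/2, Espinoza 2/2, Priya 2/2, Petrov 1/2, Chen 0/3 — all within limits.

Yes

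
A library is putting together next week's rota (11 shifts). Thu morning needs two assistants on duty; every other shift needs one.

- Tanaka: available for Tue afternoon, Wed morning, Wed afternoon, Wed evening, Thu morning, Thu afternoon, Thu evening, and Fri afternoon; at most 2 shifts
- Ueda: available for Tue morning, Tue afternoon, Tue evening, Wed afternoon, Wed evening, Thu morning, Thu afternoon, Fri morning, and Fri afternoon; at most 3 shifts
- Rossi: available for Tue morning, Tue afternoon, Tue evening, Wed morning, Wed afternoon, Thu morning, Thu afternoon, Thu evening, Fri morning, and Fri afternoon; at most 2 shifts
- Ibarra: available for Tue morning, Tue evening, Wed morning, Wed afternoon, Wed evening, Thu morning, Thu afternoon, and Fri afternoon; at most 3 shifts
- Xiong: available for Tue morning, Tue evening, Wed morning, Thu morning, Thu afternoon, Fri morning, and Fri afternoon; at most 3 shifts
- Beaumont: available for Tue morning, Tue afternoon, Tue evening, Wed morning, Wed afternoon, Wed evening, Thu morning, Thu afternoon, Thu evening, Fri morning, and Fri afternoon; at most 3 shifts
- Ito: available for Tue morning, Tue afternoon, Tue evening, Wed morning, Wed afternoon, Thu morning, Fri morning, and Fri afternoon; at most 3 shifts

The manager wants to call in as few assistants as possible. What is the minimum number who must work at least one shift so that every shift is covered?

12 slots to fill and no one can take more than 3, so at least ⌈12/3⌉ = 4 assistants are needed.
Ueda, Ibarra, Xiong, and Beaumont alone can cover everything: Tue morning→Ibarra, Tue afternoon→Ueda, Tue evening→Ibarra, Wed morning→Ibarra, Wed afternoon→Ueda, Wed evening→Ueda, Thu morning→Xiong+Beaumont, Thu afternoon→Xiong, Thu evening→Beaumont, Fri morning→Xiong, Fri afternoon→Beaumont.

4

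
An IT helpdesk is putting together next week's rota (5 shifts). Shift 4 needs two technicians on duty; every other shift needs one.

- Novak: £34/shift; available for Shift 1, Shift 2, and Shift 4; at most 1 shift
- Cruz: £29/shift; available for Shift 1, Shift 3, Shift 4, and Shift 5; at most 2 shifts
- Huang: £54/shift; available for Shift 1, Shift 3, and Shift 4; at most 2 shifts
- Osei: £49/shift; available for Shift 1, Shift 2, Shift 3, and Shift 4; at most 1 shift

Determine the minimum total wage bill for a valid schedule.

£249

Shift 5 can only be covered by Cruz, so that assignment is forced.
Picking the cheapest available technician for each shift independently would cost £184, but that ignores the shift limits.
An optimal schedule: Shift 1→Huang, Shift 2→Novak, Shift 3→Cruz, Shift 4→Huang+Osei, Shift 5→Cruz.
Total: 54 + 34 + 29 + 54 + 49 + 29 = £249.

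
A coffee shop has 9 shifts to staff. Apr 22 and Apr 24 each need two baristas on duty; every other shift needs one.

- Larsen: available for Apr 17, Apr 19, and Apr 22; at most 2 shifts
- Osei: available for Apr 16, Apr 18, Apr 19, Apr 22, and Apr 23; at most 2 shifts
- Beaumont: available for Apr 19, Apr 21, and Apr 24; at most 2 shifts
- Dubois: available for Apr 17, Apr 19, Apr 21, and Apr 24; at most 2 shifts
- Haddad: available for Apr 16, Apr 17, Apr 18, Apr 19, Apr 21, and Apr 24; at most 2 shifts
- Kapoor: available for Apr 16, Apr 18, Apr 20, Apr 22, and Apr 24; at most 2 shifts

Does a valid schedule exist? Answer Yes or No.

Apr 20 can only be covered by Kapoor, so that assignment is forced.
Apr 23 can only be covered by Osei, so that assignment is forced.
One valid schedule: Apr 16→Osei, Apr 17→Larsen, Apr 18→Haddad, Apr 19→Beaumont, Apr 20→Kapoor, Apr 21→Beaumont, Apr 22→Larsen+Kapoor, Apr 23→Osei, Apr 24→Dubois+Haddad.
Loads: Larsen 2/2, Osei 2/2, Beaumont 2/2, Dubois 1/2, Haddad 2/2, Kapoor 2/2 — all within limits.

Yes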